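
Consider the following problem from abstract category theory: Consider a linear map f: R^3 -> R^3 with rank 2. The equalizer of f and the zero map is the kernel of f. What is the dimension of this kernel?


The equalizer of f and the zero map is ker(f).
By the rank-nullity theorem: dim(ker(f)) = dim(domain) - rank(f).
dim(ker(f)) = 3 - 2 = 1

1


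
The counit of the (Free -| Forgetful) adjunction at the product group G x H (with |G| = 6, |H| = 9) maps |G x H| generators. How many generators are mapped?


The counit epsilon_K: F(U(K)) -> K of the Free-Forgetful adjunction
maps |K| generators of F(U(K)) into K. For K = G x H (the product group),
|G x H| = |G| * |H|.
Total generators mapped = 6 * 9 = 54.

54


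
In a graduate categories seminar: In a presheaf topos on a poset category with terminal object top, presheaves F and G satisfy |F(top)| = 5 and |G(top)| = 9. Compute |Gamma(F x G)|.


Global sections of a presheaf on a poset with terminal top satisfy
Gamma(H) ~ H(top). Presheaves admit pointwise products, so
(F x G)(top) = F(top) x G(top) (Cartesian product).
|Gamma(F x G)| = |F(top)| * |G(top)| = 5 * 9 = 45.

45


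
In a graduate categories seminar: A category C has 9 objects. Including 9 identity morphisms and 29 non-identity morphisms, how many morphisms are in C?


Each object has an identity morphism, giving 9 identities.
Adding the 29 non-identity morphisms:
Total = 9 + 29 = 38

38


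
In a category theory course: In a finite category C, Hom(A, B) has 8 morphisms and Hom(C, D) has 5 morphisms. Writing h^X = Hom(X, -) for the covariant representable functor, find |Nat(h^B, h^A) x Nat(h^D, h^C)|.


By the Yoneda lemma, Nat(h^B, h^A) is isomorphic to Hom(A, B),
so |Nat(h^B, h^A)| = |Hom(A, B)| and |Nat(h^D, h^C)| = |Hom(C, D)|.
|Hom(A, B)| = 8, |Hom(C, D)| = 5.
|Nat(h^B, h^A) x Nat(h^D, h^C)| = 8 * 5 = 40

40


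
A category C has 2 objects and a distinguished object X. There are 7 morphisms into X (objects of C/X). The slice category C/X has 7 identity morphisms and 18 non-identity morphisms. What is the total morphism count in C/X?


In the slice category C/X, objects are morphisms to X.
Identity morphisms: 7 (one per object of C/X).
Non-identity morphisms: 18.
Total = 7 + 18 = 25

25


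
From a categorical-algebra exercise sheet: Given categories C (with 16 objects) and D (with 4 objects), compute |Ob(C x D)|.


The product category C x D has objects that are pairs (c, d).
Number of pairs = |Ob(C)| * |Ob(D)| = 16 * 4 = 64

64


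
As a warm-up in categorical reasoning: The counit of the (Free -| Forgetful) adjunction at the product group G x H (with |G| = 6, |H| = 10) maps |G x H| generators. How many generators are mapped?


The counit epsilon_K: F(U(K)) -> K of the Free-Forgetful adjunction
maps |K| generators of F(U(K)) into K. For K = G x H (the product group),
|G x H| = |G| * |H|.
Total generators mapped = 6 * 10 = 60.

60


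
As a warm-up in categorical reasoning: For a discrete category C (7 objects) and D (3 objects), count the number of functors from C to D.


A functor from a discrete category C to D is determined by
where each object maps. Each of the 7 objects of C can map
to any of the 3 objects of D independently.
Number of functors = 3^7 = 2187

2187


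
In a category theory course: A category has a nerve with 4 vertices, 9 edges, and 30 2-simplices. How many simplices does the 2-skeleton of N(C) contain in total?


The 2-skeleton of the nerve N(C) consists of simplices in dimensions 0, 1, 2:
  |N(C)_0| = 4 (objects)
  |N(C)_1| = 9 (morphisms)
  |N(C)_2| = 30 (composable pairs)
Total = 4 + 9 + 30 = 43

43


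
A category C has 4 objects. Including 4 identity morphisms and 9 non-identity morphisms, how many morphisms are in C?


Each object has an identity morphism, giving 4 identities.
Adding the 9 non-identity morphisms:
Total = 4 + 9 = 13

13


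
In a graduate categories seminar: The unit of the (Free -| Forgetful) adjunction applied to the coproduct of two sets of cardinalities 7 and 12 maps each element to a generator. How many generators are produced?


The unit eta_X: X -> U(F(X)) of the Free-Forgetful adjunction
maps each element of X to a generator of F(X). For X = S + T (disjoint
union in Set), |S + T| = |S| + |T|.
Total mappings = 7 + 12 = 19.

19


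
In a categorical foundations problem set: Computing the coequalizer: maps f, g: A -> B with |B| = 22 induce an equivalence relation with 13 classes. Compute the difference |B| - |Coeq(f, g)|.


The coequalizer Coeq(f, g) = B / ~ has one element per equivalence class.
|B| = 22, |Coeq(f, g)| = 13.
|B| - |Coeq(f, g)| = 22 - 13 = 9.

9


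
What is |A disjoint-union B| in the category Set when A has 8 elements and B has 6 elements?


In Set, the coproduct A + B is the disjoint union.
|A + B| = |A| + |B| = 8 + 6 = 14

14


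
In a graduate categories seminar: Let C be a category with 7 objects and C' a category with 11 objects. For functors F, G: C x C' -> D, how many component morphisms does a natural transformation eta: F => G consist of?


A natural transformation eta: F => G assigns one component morphism per
object of the domain category.
The domain is the product category C x C', so
|Ob(C x C')| = |Ob(C)| * |Ob(C')| = 7 * 11 = 77.
Therefore eta has 77 component morphisms.

77


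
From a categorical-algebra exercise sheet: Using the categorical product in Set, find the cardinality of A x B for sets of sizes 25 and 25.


In Set, the product A x B is the Cartesian product.
By the universal property, |A x B| = |A| * |B|.
|A x B| = 25 * 25 = 625

625


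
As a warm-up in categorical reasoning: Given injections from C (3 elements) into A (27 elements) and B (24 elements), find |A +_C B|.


The pushout A +_C B identifies the images of C in A and B.
|A +_C B| = |A| + |B| - |C| (for injections).
= 27 + 24 - 3 = 48

48


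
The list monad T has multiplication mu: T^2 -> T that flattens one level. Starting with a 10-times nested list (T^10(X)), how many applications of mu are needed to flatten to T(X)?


Each application of mu: T^2 -> T removes one layer of nesting.
Starting at depth 10 (i.e., T^10(X)), we need to reach T(X).
Number of mu applications = 10 - 1 = 9

9


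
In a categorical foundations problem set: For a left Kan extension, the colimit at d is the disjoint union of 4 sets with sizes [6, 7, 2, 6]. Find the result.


Pointwise, the left Kan extension (Lan_F H)(d) is the colimit, indexed
by the comma category (F downarrow d), of H composed with the
projection (F downarrow d) -> C. Here that colimit is given
as a coproduct (disjoint union) of sets, so its cardinality is the
sum of the sizes of the summands.
Coproduct of sets with sizes: 6 + 7 + 2 + 6
= 21

21


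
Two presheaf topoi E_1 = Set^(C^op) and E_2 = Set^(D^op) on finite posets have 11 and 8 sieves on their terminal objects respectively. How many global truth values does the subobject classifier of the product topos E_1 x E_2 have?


In a product of presheaf topoi E_1 x E_2, the subobject classifier
is Omega = Omega_1 x Omega_2 (componentwise), so
|Omega(top)| = |Omega_1(top_1)| * |Omega_2(top_2)|.
= 11 * 8 = 88.

88


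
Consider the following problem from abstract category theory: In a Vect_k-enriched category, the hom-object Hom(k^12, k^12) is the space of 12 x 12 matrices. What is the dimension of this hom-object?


In Vect-enriched categories, Hom(k^n, k^m) is the space of m x n matrices.
dim(Hom(k^12, k^12)) = 12 * 12 = 144

144


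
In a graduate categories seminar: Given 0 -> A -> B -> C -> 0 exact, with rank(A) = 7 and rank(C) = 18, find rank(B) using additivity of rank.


For a short exact sequence 0 -> A -> B -> C -> 0,
rank is additive: rank(B) = rank(A) + rank(C).
rank(B) = 7 + 18 = 25

25


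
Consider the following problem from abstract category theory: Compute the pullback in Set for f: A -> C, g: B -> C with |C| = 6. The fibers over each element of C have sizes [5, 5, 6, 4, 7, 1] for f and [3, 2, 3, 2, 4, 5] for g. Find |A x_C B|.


The pullback A x_C B consists of pairs (a, b) with f(a) = g(b).
For each element c in C, the fiber product has |f^-1(c)| * |g^-1(c)| elements.
Summing over C: 5 * 3 + 5 * 2 + 6 * 3 + 4 * 2 + 7 * 4 + 1 * 5
= 15 + 10 + 18 + 8 + 28 + 5 = 84

84


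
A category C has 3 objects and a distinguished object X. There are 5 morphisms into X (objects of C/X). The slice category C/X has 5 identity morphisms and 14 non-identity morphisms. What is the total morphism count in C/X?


In the slice category C/X, objects are morphisms to X.
Identity morphisms: 5 (one per object of C/X).
Non-identity morphisms: 14.
Total = 5 + 14 = 19

19


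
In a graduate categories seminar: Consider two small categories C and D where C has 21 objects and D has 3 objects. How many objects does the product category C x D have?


The product category C x D has objects that are pairs (c, d).
Number of pairs = |Ob(C)| * |Ob(D)| = 21 * 3 = 63

63


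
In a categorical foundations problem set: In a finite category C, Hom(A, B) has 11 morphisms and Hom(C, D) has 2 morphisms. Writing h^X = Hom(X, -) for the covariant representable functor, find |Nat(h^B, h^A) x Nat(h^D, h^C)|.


By the Yoneda lemma, Nat(h^B, h^A) is isomorphic to Hom(A, B),
so |Nat(h^B, h^A)| = |Hom(A, B)| and |Nat(h^D, h^C)| = |Hom(C, D)|.
|Hom(A, B)| = 11, |Hom(C, D)| = 2.
|Nat(h^B, h^A) x Nat(h^D, h^C)| = 11 * 2 = 22

22


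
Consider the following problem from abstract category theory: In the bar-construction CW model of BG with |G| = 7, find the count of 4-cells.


In the bar-construction CW model of BG, the n-cells are indexed by
n-tuples [g_1|...|g_n] of non-identity elements of G (degenerate
simplices with some g_i = e do not contribute cells), so there are
(|G| - 1)^n n-cells.
For dim = 4 with |G| = 7:
cells = (7 - 1)^4 = 6^4 = 1296

1296


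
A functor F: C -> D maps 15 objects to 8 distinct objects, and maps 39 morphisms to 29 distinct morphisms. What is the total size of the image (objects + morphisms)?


The image of F consists of distinct objects and distinct morphisms.
|Im(F)| on objects = 8
|Im(F)| on morphisms = 29
Total image cardinality = 8 + 29 = 37

37


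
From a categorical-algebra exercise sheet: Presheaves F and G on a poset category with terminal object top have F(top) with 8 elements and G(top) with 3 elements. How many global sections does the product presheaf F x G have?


Global sections of a presheaf on a poset with terminal top satisfy
Gamma(H) ~ H(top). Presheaves admit pointwise products, so
(F x G)(top) = F(top) x G(top) (Cartesian product).
|Gamma(F x G)| = |F(top)| * |G(top)| = 8 * 3 = 24.

24


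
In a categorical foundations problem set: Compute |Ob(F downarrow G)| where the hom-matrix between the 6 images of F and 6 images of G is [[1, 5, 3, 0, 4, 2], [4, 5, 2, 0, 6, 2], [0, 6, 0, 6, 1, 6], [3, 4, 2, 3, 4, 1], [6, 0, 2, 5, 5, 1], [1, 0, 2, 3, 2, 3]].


Objects of (F downarrow G) are triples (a, b, h: F(a)->G(b)).
The count equals the sum of all entries in the hom-matrix.
sum(row 0) = 15
sum(row 1) = 19
sum(row 2) = 19
sum(row 3) = 17
sum(row 4) = 19
sum(row 5) = 11
Grand total = 100

100


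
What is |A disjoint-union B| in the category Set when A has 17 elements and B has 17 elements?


In Set, the coproduct A + B is the disjoint union.
|A + B| = |A| + |B| = 17 + 17 = 34

34


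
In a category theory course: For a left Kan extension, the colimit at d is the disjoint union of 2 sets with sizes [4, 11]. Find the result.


Pointwise, the left Kan extension (Lan_F H)(d) is the colimit, indexed
by the comma category (F downarrow d), of H composed with the
projection (F downarrow d) -> C. Here that colimit is given
as a coproduct (disjoint union) of sets, so its cardinality is the
sum of the sizes of the summands.
Coproduct of sets with sizes: 4 + 11
= 15

15


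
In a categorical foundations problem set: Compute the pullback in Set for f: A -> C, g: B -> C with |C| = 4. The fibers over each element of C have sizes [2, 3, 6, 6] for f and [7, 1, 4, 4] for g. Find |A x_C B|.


The pullback A x_C B consists of pairs (a, b) with f(a) = g(b).
For each element c in C, the fiber product has |f^-1(c)| * |g^-1(c)| elements.
Summing over C: 2 * 7 + 3 * 1 + 6 * 4 + 6 * 4
= 14 + 3 + 24 + 24 = 65

65


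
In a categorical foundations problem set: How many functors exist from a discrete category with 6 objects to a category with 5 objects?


A functor from a discrete category C to D is determined by
where each object maps. Each of the 6 objects of C can map
to any of the 5 objects of D independently.
Number of functors = 5^6 = 15625

15625


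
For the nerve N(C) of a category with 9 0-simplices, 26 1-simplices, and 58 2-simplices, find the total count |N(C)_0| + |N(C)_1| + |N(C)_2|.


The 2-skeleton of the nerve N(C) consists of simplices in dimensions 0, 1, 2:
  |N(C)_0| = 9 (objects)
  |N(C)_1| = 26 (morphisms)
  |N(C)_2| = 58 (composable pairs)
Total = 9 + 26 + 58 = 93

93


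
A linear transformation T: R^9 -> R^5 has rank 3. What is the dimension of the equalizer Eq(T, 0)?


The equalizer of f and the zero map is ker(f).
By the rank-nullity theorem: dim(ker(f)) = dim(domain) - rank(f).
dim(ker(f)) = 9 - 3 = 6

6


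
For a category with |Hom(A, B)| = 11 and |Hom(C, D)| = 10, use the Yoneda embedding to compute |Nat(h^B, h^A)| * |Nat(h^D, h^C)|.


By the Yoneda lemma, Nat(h^B, h^A) is isomorphic to Hom(A, B),
so |Nat(h^B, h^A)| = |Hom(A, B)| and |Nat(h^D, h^C)| = |Hom(C, D)|.
|Hom(A, B)| = 11, |Hom(C, D)| = 10.
|Nat(h^B, h^A) x Nat(h^D, h^C)| = 11 * 10 = 110

110


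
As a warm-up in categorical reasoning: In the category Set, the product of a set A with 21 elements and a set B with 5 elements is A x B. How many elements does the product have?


In Set, the product A x B is the Cartesian product.
By the universal property, |A x B| = |A| * |B|.
|A x B| = 21 * 5 = 105

105


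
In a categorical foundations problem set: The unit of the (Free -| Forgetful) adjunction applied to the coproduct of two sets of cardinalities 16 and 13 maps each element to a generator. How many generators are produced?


The unit eta_X: X -> U(F(X)) of the Free-Forgetful adjunction
maps each element of X to a generator of F(X). For X = S + T (disjoint
union in Set), |S + T| = |S| + |T|.
Total mappings = 16 + 13 = 29.

29


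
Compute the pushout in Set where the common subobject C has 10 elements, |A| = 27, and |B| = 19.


The pushout A +_C B identifies the images of C in A and B.
|A +_C B| = |A| + |B| - |C| (for injections).
= 27 + 19 - 10 = 36

36


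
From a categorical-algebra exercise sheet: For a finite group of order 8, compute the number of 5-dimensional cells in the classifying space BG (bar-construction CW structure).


In the bar-construction CW model of BG, the n-cells are indexed by
n-tuples [g_1|...|g_n] of non-identity elements of G (degenerate
simplices with some g_i = e do not contribute cells), so there are
(|G| - 1)^n n-cells.
For dim = 5 with |G| = 8:
cells = (8 - 1)^5 = 7^5 = 16807

16807


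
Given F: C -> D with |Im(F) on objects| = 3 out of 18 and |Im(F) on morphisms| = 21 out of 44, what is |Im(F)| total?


The image of F consists of distinct objects and distinct morphisms.
|Im(F)| on objects = 3
|Im(F)| on morphisms = 21
Total image cardinality = 3 + 21 = 24

24


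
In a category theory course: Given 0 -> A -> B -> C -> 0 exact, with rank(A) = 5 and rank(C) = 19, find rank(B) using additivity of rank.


For a short exact sequence 0 -> A -> B -> C -> 0,
rank is additive: rank(B) = rank(A) + rank(C).
rank(B) = 5 + 19 = 24

24


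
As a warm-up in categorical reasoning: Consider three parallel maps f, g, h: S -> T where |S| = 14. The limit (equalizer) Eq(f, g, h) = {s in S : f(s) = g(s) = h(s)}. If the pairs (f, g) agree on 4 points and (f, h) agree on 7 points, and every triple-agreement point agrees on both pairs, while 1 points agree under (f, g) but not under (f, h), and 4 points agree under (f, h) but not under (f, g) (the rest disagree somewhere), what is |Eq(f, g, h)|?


Eq(f, g, h) is the triple-agreement set: points in S where all three
maps take the same value. Using inclusion-exclusion on the pairwise data:
Pair (f, g) agrees on 4 points; pair (f, h) on 7 points.
Points agreeing under (f, g) but not (f, h) = 1; under (f, h) but not (f, g) = 4.
Triple-agreement = agreement-in-(f, g) minus points that agree under (f, g) but not (f, h):
|Eq(f, g, h)| = 4 - 1 = 3
(cross-check via (f, h): 7 - 4 = 3.)

3


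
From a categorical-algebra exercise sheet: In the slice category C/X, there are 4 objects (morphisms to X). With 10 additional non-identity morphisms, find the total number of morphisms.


In the slice category C/X, objects are morphisms to X.
Identity morphisms: 4 (one per object of C/X).
Non-identity morphisms: 10.
Total = 4 + 10 = 14

14


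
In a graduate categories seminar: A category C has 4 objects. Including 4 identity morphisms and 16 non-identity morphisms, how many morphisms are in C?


Each object has an identity morphism, giving 4 identities.
Adding the 16 non-identity morphisms:
Total = 4 + 16 = 20

20


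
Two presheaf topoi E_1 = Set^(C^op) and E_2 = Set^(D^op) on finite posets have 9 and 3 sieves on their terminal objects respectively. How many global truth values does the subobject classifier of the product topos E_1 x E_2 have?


In a product of presheaf topoi E_1 x E_2, the subobject classifier
is Omega = Omega_1 x Omega_2 (componentwise), so
|Omega(top)| = |Omega_1(top_1)| * |Omega_2(top_2)|.
= 9 * 3 = 27.

27


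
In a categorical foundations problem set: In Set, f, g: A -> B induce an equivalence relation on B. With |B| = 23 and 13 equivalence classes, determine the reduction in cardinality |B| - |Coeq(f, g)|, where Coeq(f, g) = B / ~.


The coequalizer Coeq(f, g) = B / ~ has one element per equivalence class.
|B| = 23, |Coeq(f, g)| = 13.
|B| - |Coeq(f, g)| = 23 - 13 = 10.

10


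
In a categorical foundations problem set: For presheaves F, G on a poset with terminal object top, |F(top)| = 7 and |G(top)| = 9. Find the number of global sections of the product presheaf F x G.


Global sections of a presheaf on a poset with terminal top satisfy
Gamma(H) ~ H(top). Presheaves admit pointwise products, so
(F x G)(top) = F(top) x G(top) (Cartesian product).
|Gamma(F x G)| = |F(top)| * |G(top)| = 7 * 9 = 63.

63


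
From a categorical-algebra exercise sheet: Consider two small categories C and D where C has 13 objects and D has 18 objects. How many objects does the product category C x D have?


The product category C x D has objects that are pairs (c, d).
Number of pairs = |Ob(C)| * |Ob(D)| = 13 * 18 = 234

234


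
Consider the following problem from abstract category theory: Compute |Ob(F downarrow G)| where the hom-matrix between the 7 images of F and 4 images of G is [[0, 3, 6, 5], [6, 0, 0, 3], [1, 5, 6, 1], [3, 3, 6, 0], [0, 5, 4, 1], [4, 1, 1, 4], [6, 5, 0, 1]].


Objects of (F downarrow G) are triples (a, b, h: F(a)->G(b)).
The count equals the sum of all entries in the hom-matrix.
sum(row 0) = 14
sum(row 1) = 9
sum(row 2) = 13
sum(row 3) = 12
sum(row 4) = 10
sum(row 5) = 10
sum(row 6) = 12
Grand total = 80

80


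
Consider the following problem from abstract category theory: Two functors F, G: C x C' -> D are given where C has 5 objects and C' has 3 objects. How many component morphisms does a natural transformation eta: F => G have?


A natural transformation eta: F => G assigns one component morphism per
object of the domain category.
The domain is the product category C x C', so
|Ob(C x C')| = |Ob(C)| * |Ob(C')| = 5 * 3 = 15.
Therefore eta has 15 component morphisms.

15


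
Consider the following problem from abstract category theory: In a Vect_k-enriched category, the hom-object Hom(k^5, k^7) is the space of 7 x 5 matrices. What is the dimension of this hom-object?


In Vect-enriched categories, Hom(k^n, k^m) is the space of m x n matrices.
dim(Hom(k^5, k^7)) = 7 * 5 = 35

35


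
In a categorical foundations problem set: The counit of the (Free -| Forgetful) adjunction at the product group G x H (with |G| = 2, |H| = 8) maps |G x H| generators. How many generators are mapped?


The counit epsilon_K: F(U(K)) -> K of the Free-Forgetful adjunction
maps |K| generators of F(U(K)) into K. For K = G x H (the product group),
|G x H| = |G| * |H|.
Total generators mapped = 2 * 8 = 16.

16


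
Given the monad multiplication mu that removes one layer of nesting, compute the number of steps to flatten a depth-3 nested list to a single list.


Each application of mu: T^2 -> T removes one layer of nesting.
Starting at depth 3 (i.e., T^3(X)), we need to reach T(X).
Number of mu applications = 3 - 1 = 2

2


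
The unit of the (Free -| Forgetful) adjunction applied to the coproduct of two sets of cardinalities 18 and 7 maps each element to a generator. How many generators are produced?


The unit eta_X: X -> U(F(X)) of the Free-Forgetful adjunction
maps each element of X to a generator of F(X). For X = S + T (disjoint
union in Set), |S + T| = |S| + |T|.
Total mappings = 18 + 7 = 25.

25


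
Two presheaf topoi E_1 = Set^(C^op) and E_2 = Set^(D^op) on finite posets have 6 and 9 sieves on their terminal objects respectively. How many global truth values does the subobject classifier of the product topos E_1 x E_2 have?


In a product of presheaf topoi E_1 x E_2, the subobject classifier
is Omega = Omega_1 x Omega_2 (componentwise), so
|Omega(top)| = |Omega_1(top_1)| * |Omega_2(top_2)|.
= 6 * 9 = 54.

54


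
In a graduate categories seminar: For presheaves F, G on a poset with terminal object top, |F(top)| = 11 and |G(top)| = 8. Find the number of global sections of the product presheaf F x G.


Global sections of a presheaf on a poset with terminal top satisfy
Gamma(H) ~ H(top). Presheaves admit pointwise products, so
(F x G)(top) = F(top) x G(top) (Cartesian product).
|Gamma(F x G)| = |F(top)| * |G(top)| = 11 * 8 = 88.

88


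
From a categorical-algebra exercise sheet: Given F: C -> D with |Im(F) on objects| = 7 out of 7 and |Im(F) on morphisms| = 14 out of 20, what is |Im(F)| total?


The image of F consists of distinct objects and distinct morphisms.
|Im(F)| on objects = 7
|Im(F)| on morphisms = 14
Total image cardinality = 7 + 14 = 21

21


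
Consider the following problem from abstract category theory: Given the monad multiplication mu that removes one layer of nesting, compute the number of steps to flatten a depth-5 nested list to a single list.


Each application of mu: T^2 -> T removes one layer of nesting.
Starting at depth 5 (i.e., T^5(X)), we need to reach T(X).
Number of mu applications = 5 - 1 = 4

4


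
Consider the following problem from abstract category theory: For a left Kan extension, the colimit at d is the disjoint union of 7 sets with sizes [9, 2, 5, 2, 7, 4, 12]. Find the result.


Pointwise, the left Kan extension (Lan_F H)(d) is the colimit, indexed
by the comma category (F downarrow d), of H composed with the
projection (F downarrow d) -> C. Here that colimit is given
as a coproduct (disjoint union) of sets, so its cardinality is the
sum of the sizes of the summands.
Coproduct of sets with sizes: 9 + 2 + 5 + 2 + 7 + 4 + 12
= 41

41


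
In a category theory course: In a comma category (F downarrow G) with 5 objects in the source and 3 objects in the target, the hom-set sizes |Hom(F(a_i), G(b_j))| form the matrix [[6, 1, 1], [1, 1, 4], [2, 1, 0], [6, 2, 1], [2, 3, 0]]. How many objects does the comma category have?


Objects of (F downarrow G) are triples (a, b, h: F(a)->G(b)).
The count equals the sum of all entries in the hom-matrix.
sum(row 0) = 8
sum(row 1) = 6
sum(row 2) = 3
sum(row 3) = 9
sum(row 4) = 5
Grand total = 31

31


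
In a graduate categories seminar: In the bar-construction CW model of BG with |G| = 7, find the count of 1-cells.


In the bar-construction CW model of BG, the n-cells are indexed by
n-tuples [g_1|...|g_n] of non-identity elements of G (degenerate
simplices with some g_i = e do not contribute cells), so there are
(|G| - 1)^n n-cells.
For dim = 1 with |G| = 7:
cells = (7 - 1)^1 = 6^1 = 6

6


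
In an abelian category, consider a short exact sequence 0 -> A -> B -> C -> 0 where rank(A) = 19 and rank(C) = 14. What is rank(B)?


For a short exact sequence 0 -> A -> B -> C -> 0,
rank is additive: rank(B) = rank(A) + rank(C).
rank(B) = 19 + 14 = 33

33


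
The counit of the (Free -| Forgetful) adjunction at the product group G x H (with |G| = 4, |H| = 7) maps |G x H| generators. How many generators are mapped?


The counit epsilon_K: F(U(K)) -> K of the Free-Forgetful adjunction
maps |K| generators of F(U(K)) into K. For K = G x H (the product group),
|G x H| = |G| * |H|.
Total generators mapped = 4 * 7 = 28.

28


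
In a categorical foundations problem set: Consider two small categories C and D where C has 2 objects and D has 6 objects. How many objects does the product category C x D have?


The product category C x D has objects that are pairs (c, d).
Number of pairs = |Ob(C)| * |Ob(D)| = 2 * 6 = 12

12


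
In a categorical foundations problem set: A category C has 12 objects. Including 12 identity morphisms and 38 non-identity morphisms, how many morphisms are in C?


Each object has an identity morphism, giving 12 identities.
Adding the 38 non-identity morphisms:
Total = 12 + 38 = 50

50


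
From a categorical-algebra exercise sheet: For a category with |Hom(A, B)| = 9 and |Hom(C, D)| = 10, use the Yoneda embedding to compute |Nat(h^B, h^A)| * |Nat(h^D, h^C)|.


By the Yoneda lemma, Nat(h^B, h^A) is isomorphic to Hom(A, B),
so |Nat(h^B, h^A)| = |Hom(A, B)| and |Nat(h^D, h^C)| = |Hom(C, D)|.
|Hom(A, B)| = 9, |Hom(C, D)| = 10.
|Nat(h^B, h^A) x Nat(h^D, h^C)| = 9 * 10 = 90

90


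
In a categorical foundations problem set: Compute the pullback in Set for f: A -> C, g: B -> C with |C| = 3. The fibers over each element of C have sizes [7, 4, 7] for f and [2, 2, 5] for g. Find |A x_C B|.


The pullback A x_C B consists of pairs (a, b) with f(a) = g(b).
For each element c in C, the fiber product has |f^-1(c)| * |g^-1(c)| elements.
Summing over C: 7 * 2 + 4 * 2 + 7 * 5
= 14 + 8 + 35 = 57

57


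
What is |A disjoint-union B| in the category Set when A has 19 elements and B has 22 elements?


In Set, the coproduct A + B is the disjoint union.
|A + B| = |A| + |B| = 19 + 22 = 41

41


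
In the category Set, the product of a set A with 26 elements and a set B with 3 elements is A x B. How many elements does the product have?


In Set, the product A x B is the Cartesian product.
By the universal property, |A x B| = |A| * |B|.
|A x B| = 26 * 3 = 78

78


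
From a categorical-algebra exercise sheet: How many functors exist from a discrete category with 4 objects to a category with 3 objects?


A functor from a discrete category C to D is determined by
where each object maps. Each of the 4 objects of C can map
to any of the 3 objects of D independently.
Number of functors = 3^4 = 81

81


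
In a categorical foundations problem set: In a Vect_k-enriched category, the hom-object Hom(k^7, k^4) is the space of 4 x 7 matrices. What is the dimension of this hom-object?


In Vect-enriched categories, Hom(k^n, k^m) is the space of m x n matrices.
dim(Hom(k^7, k^4)) = 4 * 7 = 28

28


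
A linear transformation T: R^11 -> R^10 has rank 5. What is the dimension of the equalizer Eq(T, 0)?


The equalizer of f and the zero map is ker(f).
By the rank-nullity theorem: dim(ker(f)) = dim(domain) - rank(f).
dim(ker(f)) = 11 - 5 = 6

6


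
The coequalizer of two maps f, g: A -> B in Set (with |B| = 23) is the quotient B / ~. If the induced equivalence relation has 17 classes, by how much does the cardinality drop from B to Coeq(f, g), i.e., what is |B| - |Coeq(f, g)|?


The coequalizer Coeq(f, g) = B / ~ has one element per equivalence class.
|B| = 23, |Coeq(f, g)| = 17.
|B| - |Coeq(f, g)| = 23 - 17 = 6.

6


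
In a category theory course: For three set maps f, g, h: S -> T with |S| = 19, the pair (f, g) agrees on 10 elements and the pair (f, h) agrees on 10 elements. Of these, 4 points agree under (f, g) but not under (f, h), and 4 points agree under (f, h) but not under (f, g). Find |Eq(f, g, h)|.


Eq(f, g, h) is the triple-agreement set: points in S where all three
maps take the same value. Using inclusion-exclusion on the pairwise data:
Pair (f, g) agrees on 10 points; pair (f, h) on 10 points.
Points agreeing under (f, g) but not (f, h) = 4; under (f, h) but not (f, g) = 4.
Triple-agreement = agreement-in-(f, g) minus points that agree under (f, g) but not (f, h):
|Eq(f, g, h)| = 10 - 4 = 6
(cross-check via (f, h): 10 - 4 = 6.)

6


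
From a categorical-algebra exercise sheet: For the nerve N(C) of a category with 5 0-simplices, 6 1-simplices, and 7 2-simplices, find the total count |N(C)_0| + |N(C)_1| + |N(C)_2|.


The 2-skeleton of the nerve N(C) consists of simplices in dimensions 0, 1, 2:
  |N(C)_0| = 5 (objects)
  |N(C)_1| = 6 (morphisms)
  |N(C)_2| = 7 (composable pairs)
Total = 5 + 6 + 7 = 18

18


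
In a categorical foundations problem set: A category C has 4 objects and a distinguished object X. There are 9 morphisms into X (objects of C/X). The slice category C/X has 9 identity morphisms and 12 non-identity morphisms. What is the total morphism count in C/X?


In the slice category C/X, objects are morphisms to X.
Identity morphisms: 9 (one per object of C/X).
Non-identity morphisms: 12.
Total = 9 + 12 = 21

21


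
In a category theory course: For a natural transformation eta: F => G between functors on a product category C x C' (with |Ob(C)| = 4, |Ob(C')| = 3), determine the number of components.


A natural transformation eta: F => G assigns one component morphism per
object of the domain category.
The domain is the product category C x C', so
|Ob(C x C')| = |Ob(C)| * |Ob(C')| = 4 * 3 = 12.
Therefore eta has 12 component morphisms.

12


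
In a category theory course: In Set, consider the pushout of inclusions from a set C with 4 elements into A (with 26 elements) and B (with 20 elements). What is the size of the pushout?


The pushout A +_C B identifies the images of C in A and B.
|A +_C B| = |A| + |B| - |C| (for injections).
= 26 + 20 - 4 = 42

42


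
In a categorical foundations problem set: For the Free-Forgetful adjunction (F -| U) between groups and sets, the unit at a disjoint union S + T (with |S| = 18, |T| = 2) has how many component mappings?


The unit eta_X: X -> U(F(X)) of the Free-Forgetful adjunction
maps each element of X to a generator of F(X). For X = S + T (disjoint
union in Set), |S + T| = |S| + |T|.
Total mappings = 18 + 2 = 20.

20


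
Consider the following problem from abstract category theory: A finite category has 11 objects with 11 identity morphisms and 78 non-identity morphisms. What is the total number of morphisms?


Each object has an identity morphism, giving 11 identities.
Adding the 78 non-identity morphisms:
Total = 11 + 78 = 89

89


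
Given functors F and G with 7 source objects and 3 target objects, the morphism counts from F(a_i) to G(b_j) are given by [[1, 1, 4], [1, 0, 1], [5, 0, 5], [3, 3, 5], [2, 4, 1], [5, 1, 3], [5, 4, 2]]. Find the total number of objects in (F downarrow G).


Objects of (F downarrow G) are triples (a, b, h: F(a)->G(b)).
The count equals the sum of all entries in the hom-matrix.
sum(row 0) = 6
sum(row 1) = 2
sum(row 2) = 10
sum(row 3) = 11
sum(row 4) = 7
sum(row 5) = 9
sum(row 6) = 11
Grand total = 56

56


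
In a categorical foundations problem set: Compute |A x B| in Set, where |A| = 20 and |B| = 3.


In Set, the product A x B is the Cartesian product.
By the universal property, |A x B| = |A| * |B|.
|A x B| = 20 * 3 = 60

60


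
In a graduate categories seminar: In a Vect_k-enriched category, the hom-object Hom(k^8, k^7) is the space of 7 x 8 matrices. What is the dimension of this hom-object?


In Vect-enriched categories, Hom(k^n, k^m) is the space of m x n matrices.
dim(Hom(k^8, k^7)) = 7 * 8 = 56

56


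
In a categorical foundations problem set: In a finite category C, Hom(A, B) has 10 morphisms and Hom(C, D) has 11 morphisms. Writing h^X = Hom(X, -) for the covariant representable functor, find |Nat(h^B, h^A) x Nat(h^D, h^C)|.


By the Yoneda lemma, Nat(h^B, h^A) is isomorphic to Hom(A, B),
so |Nat(h^B, h^A)| = |Hom(A, B)| and |Nat(h^D, h^C)| = |Hom(C, D)|.
|Hom(A, B)| = 10, |Hom(C, D)| = 11.
|Nat(h^B, h^A) x Nat(h^D, h^C)| = 10 * 11 = 110

110


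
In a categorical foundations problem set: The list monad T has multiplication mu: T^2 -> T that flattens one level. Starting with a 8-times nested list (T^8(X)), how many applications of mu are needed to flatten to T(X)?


Each application of mu: T^2 -> T removes one layer of nesting.
Starting at depth 8 (i.e., T^8(X)), we need to reach T(X).
Number of mu applications = 8 - 1 = 7

7


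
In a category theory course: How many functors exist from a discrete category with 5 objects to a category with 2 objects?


A functor from a discrete category C to D is determined by
where each object maps. Each of the 5 objects of C can map
to any of the 2 objects of D independently.
Number of functors = 2^5 = 32

32


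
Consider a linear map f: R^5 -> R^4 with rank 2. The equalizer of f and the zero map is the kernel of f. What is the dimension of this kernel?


The equalizer of f and the zero map is ker(f).
By the rank-nullity theorem: dim(ker(f)) = dim(domain) - rank(f).
dim(ker(f)) = 5 - 2 = 3

3


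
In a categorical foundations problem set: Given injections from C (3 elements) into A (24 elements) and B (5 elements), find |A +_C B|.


The pushout A +_C B identifies the images of C in A and B.
|A +_C B| = |A| + |B| - |C| (for injections).
= 24 + 5 - 3 = 26

26


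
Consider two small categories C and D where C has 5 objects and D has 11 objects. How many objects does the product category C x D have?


The product category C x D has objects that are pairs (c, d).
Number of pairs = |Ob(C)| * |Ob(D)| = 5 * 11 = 55

55


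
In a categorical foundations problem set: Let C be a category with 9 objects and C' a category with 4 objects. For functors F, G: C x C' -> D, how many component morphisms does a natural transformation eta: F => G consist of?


A natural transformation eta: F => G assigns one component morphism per
object of the domain category.
The domain is the product category C x C', so
|Ob(C x C')| = |Ob(C)| * |Ob(C')| = 9 * 4 = 36.
Therefore eta has 36 component morphisms.

36


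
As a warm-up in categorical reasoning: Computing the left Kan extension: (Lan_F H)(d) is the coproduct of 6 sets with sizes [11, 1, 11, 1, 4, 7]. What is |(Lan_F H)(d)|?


Pointwise, the left Kan extension (Lan_F H)(d) is the colimit, indexed
by the comma category (F downarrow d), of H composed with the
projection (F downarrow d) -> C. Here that colimit is given
as a coproduct (disjoint union) of sets, so its cardinality is the
sum of the sizes of the summands.
Coproduct of sets with sizes: 11 + 1 + 11 + 1 + 4 + 7
= 35

35


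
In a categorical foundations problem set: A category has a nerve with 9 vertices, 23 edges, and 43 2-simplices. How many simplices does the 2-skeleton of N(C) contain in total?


The 2-skeleton of the nerve N(C) consists of simplices in dimensions 0, 1, 2:
  |N(C)_0| = 9 (objects)
  |N(C)_1| = 23 (morphisms)
  |N(C)_2| = 43 (composable pairs)
Total = 9 + 23 + 43 = 75

75


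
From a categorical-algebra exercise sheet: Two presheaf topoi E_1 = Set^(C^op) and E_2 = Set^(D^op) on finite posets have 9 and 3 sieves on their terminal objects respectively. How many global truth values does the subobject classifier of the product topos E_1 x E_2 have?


In a product of presheaf topoi E_1 x E_2, the subobject classifier
is Omega = Omega_1 x Omega_2 (componentwise), so
|Omega(top)| = |Omega_1(top_1)| * |Omega_2(top_2)|.
= 9 * 3 = 27.

27


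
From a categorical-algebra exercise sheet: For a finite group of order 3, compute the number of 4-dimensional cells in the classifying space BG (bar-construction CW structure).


In the bar-construction CW model of BG, the n-cells are indexed by
n-tuples [g_1|...|g_n] of non-identity elements of G (degenerate
simplices with some g_i = e do not contribute cells), so there are
(|G| - 1)^n n-cells.
For dim = 4 with |G| = 3:
cells = (3 - 1)^4 = 2^4 = 16

16


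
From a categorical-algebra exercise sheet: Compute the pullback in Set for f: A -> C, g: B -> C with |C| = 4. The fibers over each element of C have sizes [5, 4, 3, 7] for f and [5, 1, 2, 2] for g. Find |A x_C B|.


The pullback A x_C B consists of pairs (a, b) with f(a) = g(b).
For each element c in C, the fiber product has |f^-1(c)| * |g^-1(c)| elements.
Summing over C: 5 * 5 + 4 * 1 + 3 * 2 + 7 * 2
= 25 + 4 + 6 + 14 = 49

49


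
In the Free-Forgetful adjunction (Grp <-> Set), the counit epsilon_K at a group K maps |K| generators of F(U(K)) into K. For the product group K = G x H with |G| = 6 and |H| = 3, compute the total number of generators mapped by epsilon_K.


The counit epsilon_K: F(U(K)) -> K of the Free-Forgetful adjunction
maps |K| generators of F(U(K)) into K. For K = G x H (the product group),
|G x H| = |G| * |H|.
Total generators mapped = 6 * 3 = 18.

18


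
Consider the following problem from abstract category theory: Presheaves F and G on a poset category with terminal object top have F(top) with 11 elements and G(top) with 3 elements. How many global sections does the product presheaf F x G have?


Global sections of a presheaf on a poset with terminal top satisfy
Gamma(H) ~ H(top). Presheaves admit pointwise products, so
(F x G)(top) = F(top) x G(top) (Cartesian product).
|Gamma(F x G)| = |F(top)| * |G(top)| = 11 * 3 = 33.

33


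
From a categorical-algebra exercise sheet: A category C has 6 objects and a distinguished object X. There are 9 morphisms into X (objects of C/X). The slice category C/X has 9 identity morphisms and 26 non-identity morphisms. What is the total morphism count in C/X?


In the slice category C/X, objects are morphisms to X.
Identity morphisms: 9 (one per object of C/X).
Non-identity morphisms: 26.
Total = 9 + 26 = 35

35


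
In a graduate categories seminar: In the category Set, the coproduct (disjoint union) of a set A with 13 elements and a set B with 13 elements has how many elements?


In Set, the coproduct A + B is the disjoint union.
|A + B| = |A| + |B| = 13 + 13 = 26

26


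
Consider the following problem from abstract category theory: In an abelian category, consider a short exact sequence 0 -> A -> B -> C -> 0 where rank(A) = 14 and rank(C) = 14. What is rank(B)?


For a short exact sequence 0 -> A -> B -> C -> 0,
rank is additive: rank(B) = rank(A) + rank(C).
rank(B) = 14 + 14 = 28

28


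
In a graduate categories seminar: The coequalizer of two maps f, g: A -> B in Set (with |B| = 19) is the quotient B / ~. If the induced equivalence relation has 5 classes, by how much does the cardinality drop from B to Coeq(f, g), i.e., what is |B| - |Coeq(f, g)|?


The coequalizer Coeq(f, g) = B / ~ has one element per equivalence class.
|B| = 19, |Coeq(f, g)| = 5.
|B| - |Coeq(f, g)| = 19 - 5 = 14.

14


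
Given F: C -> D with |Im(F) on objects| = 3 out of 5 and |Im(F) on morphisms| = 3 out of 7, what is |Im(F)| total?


The image of F consists of distinct objects and distinct morphisms.
|Im(F)| on objects = 3
|Im(F)| on morphisms = 3
Total image cardinality = 3 + 3 = 6

6


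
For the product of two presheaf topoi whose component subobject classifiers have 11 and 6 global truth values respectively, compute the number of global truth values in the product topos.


In a product of presheaf topoi E_1 x E_2, the subobject classifier
is Omega = Omega_1 x Omega_2 (componentwise), so
|Omega(top)| = |Omega_1(top_1)| * |Omega_2(top_2)|.
= 11 * 6 = 66.

66
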